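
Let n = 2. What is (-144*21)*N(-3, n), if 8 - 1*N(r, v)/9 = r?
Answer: -299376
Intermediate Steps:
N(r, v) = 72 - 9*r
(-144*21)*N(-3, n) = (-144*21)*(72 - 9*(-3)) = -3024*(72 + 27) = -3024*99 = -299376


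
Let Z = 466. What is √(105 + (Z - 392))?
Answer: √179 ≈ 13.379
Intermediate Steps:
√(105 + (Z - 392)) = √(105 + (466 - 392)) = √(105 + 74) = √179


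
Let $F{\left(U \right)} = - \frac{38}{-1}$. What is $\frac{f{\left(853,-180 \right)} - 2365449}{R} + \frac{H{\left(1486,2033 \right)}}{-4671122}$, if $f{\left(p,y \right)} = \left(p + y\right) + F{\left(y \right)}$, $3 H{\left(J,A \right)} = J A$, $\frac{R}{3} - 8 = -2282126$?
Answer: $\frac{115322624932}{888337633033} \approx 0.12982$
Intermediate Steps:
$R = -6846354$ ($R = 24 + 3 \left(-2282126\right) = 24 - 6846378 = -6846354$)
$F{\left(U \right)} = 38$ ($F{\left(U \right)} = \left(-38\right) \left(-1\right) = 38$)
$H{\left(J,A \right)} = \frac{A J}{3}$ ($H{\left(J,A \right)} = \frac{J A}{3} = \frac{A J}{3}$)
$f{\left(p,y \right)} = 38 + p + y$ ($f{\left(p,y \right)} = \left(p + y\right) + 38 = 38 + p + y$)
$\frac{f{\left(853,-180 \right)} - 2365449}{R} + \frac{H{\left(1486,2033 \right)}}{-4671122} = \frac{\left(38 + 853 - 180\right) - 2365449}{-6846354} + \frac{\frac{1}{3} \cdot 2033 \cdot 1486}{-4671122} = \left(711 - 2365449\right) \left(- \frac{1}{6846354}\right) + \frac{3021038}{3} \left(- \frac{1}{4671122}\right) = \left(-2364738\right) \left(- \frac{1}{6846354}\right) - \frac{1510519}{7006683} = \frac{394123}{1141059} - \frac{1510519}{7006683} = \frac{115322624932}{888337633033}$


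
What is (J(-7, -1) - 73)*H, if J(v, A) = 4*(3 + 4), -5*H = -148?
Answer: -1332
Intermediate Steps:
H = 148/5 (H = -1/5*(-148) = 148/5 ≈ 29.600)
J(v, A) = 28 (J(v, A) = 4*7 = 28)
(J(-7, -1) - 73)*H = (28 - 73)*(148/5) = -45*148/5 = -1332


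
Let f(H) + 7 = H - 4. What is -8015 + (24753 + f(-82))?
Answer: 16645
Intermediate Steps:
f(H) = -11 + H (f(H) = -7 + (H - 4) = -7 + (-4 + H) = -11 + H)
-8015 + (24753 + f(-82)) = -8015 + (24753 + (-11 - 82)) = -8015 + (24753 - 93) = -8015 + 24660 = 16645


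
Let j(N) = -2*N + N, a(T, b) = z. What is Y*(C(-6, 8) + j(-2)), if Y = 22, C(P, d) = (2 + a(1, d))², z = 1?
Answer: 242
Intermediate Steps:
a(T, b) = 1
C(P, d) = 9 (C(P, d) = (2 + 1)² = 3² = 9)
j(N) = -N
Y*(C(-6, 8) + j(-2)) = 22*(9 - 1*(-2)) = 22*(9 + 2) = 22*11 = 242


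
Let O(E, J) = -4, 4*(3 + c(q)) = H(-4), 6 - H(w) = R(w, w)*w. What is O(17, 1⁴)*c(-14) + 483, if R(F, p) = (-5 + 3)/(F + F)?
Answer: 488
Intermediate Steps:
R(F, p) = -1/F (R(F, p) = -2*1/(2*F) = -1/F)
H(w) = 7 (H(w) = 6 - (-1/w)*w = 6 - 1*(-1) = 6 + 1 = 7)
c(q) = -5/4 (c(q) = -3 + (¼)*7 = -3 + 7/4 = -5/4)
O(17, 1⁴)*c(-14) + 483 = -4*(-5/4) + 483 = 5 + 483 = 488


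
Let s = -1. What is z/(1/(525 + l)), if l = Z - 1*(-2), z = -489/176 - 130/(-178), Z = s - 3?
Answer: -16778363/15664 ≈ -1071.1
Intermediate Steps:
Z = -4 (Z = -1 - 3 = -4)
z = -32081/15664 (z = -489*1/176 - 130*(-1/178) = -489/176 + 65/89 = -32081/15664 ≈ -2.0481)
l = -2 (l = -4 - 1*(-2) = -4 + 2 = -2)
z/(1/(525 + l)) = -32081/(15664*(1/(525 - 2))) = -32081/(15664*(1/523)) = -32081/(15664*1/523) = -32081/15664*523 = -16778363/15664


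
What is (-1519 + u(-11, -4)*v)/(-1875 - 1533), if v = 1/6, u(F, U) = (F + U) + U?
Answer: 9133/20448 ≈ 0.44665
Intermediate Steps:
u(F, U) = F + 2*U
v = 1/6 ≈ 0.16667
(-1519 + u(-11, -4)*v)/(-1875 - 1533) = (-1519 + (-11 + 2*(-4))*(1/6))/(-1875 - 1533) = (-1519 + (-11 - 8)*(1/6))/(-3408) = (-1519 - 19*1/6)*(-1/3408) = (-1519 - 19/6)*(-1/3408) = -9133/6*(-1/3408) = 9133/20448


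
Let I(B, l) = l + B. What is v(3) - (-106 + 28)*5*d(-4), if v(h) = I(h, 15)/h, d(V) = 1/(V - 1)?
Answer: -72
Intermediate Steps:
I(B, l) = B + l
d(V) = 1/(-1 + V)
v(h) = (15 + h)/h (v(h) = (h + 15)/h = (15 + h)/h)
v(3) - (-106 + 28)*5*d(-4) = (15 + 3)/3 - (-106 + 28)*5/(-1 - 4) = (1/3)*18 - (-78)*5/(-5) = 6 - (-78)*5*(-1/5) = 6 - (-78)*(-1) = 6 - 1*78 = 6 - 78 = -72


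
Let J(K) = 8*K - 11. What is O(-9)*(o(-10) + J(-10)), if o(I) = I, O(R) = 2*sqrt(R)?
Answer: -606*I ≈ -606.0*I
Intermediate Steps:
J(K) = -11 + 8*K
O(-9)*(o(-10) + J(-10)) = (2*sqrt(-9))*(-10 + (-11 + 8*(-10))) = (2*(3*I))*(-10 + (-11 - 80)) = (6*I)*(-10 - 91) = (6*I)*(-101) = -606*I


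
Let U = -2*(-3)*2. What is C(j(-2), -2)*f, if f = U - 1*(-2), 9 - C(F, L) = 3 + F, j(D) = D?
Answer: 112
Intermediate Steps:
C(F, L) = 6 - F (C(F, L) = 9 - (3 + F) = 9 + (-3 - F) = 6 - F)
U = 12 (U = 6*2 = 12)
f = 14 (f = 12 - 1*(-2) = 12 + 2 = 14)
C(j(-2), -2)*f = (6 - 1*(-2))*14 = (6 + 2)*14 = 8*14 = 112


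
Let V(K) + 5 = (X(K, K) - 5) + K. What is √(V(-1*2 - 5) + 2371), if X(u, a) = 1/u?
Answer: √115339/7 ≈ 48.517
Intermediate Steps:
V(K) = -10 + K + 1/K (V(K) = -5 + ((1/K - 5) + K) = -5 + ((-5 + 1/K) + K) = -5 + (-5 + K + 1/K) = -10 + K + 1/K)
√(V(-1*2 - 5) + 2371) = √((-10 + (-1*2 - 5) + 1/(-1*2 - 5)) + 2371) = √((-10 + (-2 - 5) + 1/(-2 - 5)) + 2371) = √((-10 - 7 + 1/(-7)) + 2371) = √((-10 - 7 - ⅐) + 2371) = √(-120/7 + 2371) = √(16477/7) = √115339/7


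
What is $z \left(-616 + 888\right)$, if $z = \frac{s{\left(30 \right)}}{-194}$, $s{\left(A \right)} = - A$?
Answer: $\frac{4080}{97} \approx 42.062$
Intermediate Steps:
$z = \frac{15}{97}$ ($z = \frac{\left(-1\right) 30}{-194} = \left(-30\right) \left(- \frac{1}{194}\right) = \frac{15}{97} \approx 0.15464$)
$z \left(-616 + 888\right) = \frac{15 \left(-616 + 888\right)}{97} = \frac{15}{97} \cdot 272 = \frac{4080}{97}$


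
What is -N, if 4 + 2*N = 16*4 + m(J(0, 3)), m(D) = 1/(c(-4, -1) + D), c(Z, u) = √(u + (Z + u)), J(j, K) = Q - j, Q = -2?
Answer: -299/10 + I*√6/20 ≈ -29.9 + 0.12247*I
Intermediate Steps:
J(j, K) = -2 - j
c(Z, u) = √(Z + 2*u)
m(D) = 1/(D + I*√6) (m(D) = 1/(√(-4 + 2*(-1)) + D) = 1/(√(-4 - 2) + D) = 1/(√(-6) + D) = 1/(I*√6 + D) = 1/(D + I*√6))
N = 30 + 1/(2*(-2 + I*√6)) (N = -2 + (16*4 + 1/((-2 - 1*0) + I*√6))/2 = -2 + (64 + 1/((-2 + 0) + I*√6))/2 = -2 + (64 + 1/(-2 + I*√6))/2 = -2 + (32 + 1/(2*(-2 + I*√6))) = 30 + 1/(2*(-2 + I*√6)) ≈ 29.9 - 0.12247*I)
-N = -(299/10 - I*√6/20) = -299/10 + I*√6/20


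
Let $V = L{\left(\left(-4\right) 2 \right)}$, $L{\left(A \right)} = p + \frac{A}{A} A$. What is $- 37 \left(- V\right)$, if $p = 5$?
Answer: $-111$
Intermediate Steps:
$L{\left(A \right)} = 5 + A$ ($L{\left(A \right)} = 5 + \frac{A}{A} A = 5 + 1 A = 5 + A$)
$V = -3$ ($V = 5 - 8 = -3$)
$- 37 \left(- V\right) = - 37 \left(\left(-1\right) \left(-3\right)\right) = \left(-37\right) 3 = -111$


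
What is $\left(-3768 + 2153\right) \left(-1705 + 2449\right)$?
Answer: $-1201560$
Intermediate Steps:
$\left(-3768 + 2153\right) \left(-1705 + 2449\right) = \left(-1615\right) 744 = -1201560$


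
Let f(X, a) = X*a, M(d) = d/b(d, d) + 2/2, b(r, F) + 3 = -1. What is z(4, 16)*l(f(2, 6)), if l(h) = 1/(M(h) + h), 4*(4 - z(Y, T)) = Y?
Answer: 3/10 ≈ 0.30000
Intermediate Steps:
b(r, F) = -4 (b(r, F) = -3 - 1 = -4)
z(Y, T) = 4 - Y/4
M(d) = 1 - d/4 (M(d) = d/(-4) + 2/2 = d*(-¼) + 2*(½) = -d/4 + 1 = 1 - d/4)
l(h) = 1/(1 + 3*h/4) (l(h) = 1/((1 - h/4) + h) = 1/(1 + 3*h/4))
z(4, 16)*l(f(2, 6)) = (4 - ¼*4)*(4/(4 + 3*(2*6))) = (4 - 1)*(4/(4 + 3*12)) = 3*(4/(4 + 36)) = 3*(4/40) = 3*(4*(1/40)) = 3*(⅒) = 3/10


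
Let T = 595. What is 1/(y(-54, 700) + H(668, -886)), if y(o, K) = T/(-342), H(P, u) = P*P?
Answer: 342/152608013 ≈ 2.2410e-6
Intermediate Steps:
H(P, u) = P**2
y(o, K) = -595/342 (y(o, K) = 595/(-342) = 595*(-1/342) = -595/342)
1/(y(-54, 700) + H(668, -886)) = 1/(-595/342 + 668**2) = 1/(-595/342 + 446224) = 1/(152608013/342) = 342/152608013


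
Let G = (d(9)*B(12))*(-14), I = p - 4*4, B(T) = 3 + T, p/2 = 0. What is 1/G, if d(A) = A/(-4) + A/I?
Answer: 8/4725 ≈ 0.0016931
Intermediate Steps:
p = 0 (p = 2*0 = 0)
I = -16 (I = 0 - 4*4 = 0 - 16 = -16)
d(A) = -5*A/16 (d(A) = A/(-4) + A/(-16) = A*(-¼) + A*(-1/16) = -A/4 - A/16 = -5*A/16)
G = 4725/8 (G = ((-5/16*9)*(3 + 12))*(-14) = -45/16*15*(-14) = -675/16*(-14) = 4725/8 ≈ 590.63)
1/G = 1/(4725/8) = 8/4725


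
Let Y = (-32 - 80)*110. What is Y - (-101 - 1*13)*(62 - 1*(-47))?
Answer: 106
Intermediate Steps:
Y = -12320 (Y = -112*110 = -12320)
Y - (-101 - 1*13)*(62 - 1*(-47)) = -12320 - (-101 - 1*13)*(62 - 1*(-47)) = -12320 - (-101 - 13)*(62 + 47) = -12320 - (-114)*109 = -12320 - 1*(-12426) = -12320 + 12426 = 106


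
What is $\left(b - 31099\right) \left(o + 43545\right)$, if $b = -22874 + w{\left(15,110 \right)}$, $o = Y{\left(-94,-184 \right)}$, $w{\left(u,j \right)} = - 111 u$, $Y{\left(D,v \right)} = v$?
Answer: $-2412519318$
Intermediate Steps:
$o = -184$
$b = -24539$ ($b = -22874 - 1665 = -24539$)
$\left(b - 31099\right) \left(o + 43545\right) = \left(-24539 - 31099\right) \left(-184 + 43545\right) = \left(-55638\right) 43361 = -2412519318$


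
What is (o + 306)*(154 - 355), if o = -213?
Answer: -18693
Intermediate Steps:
(o + 306)*(154 - 355) = (-213 + 306)*(154 - 355) = 93*(-201) = -18693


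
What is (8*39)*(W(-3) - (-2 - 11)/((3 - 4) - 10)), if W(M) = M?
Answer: -14352/11 ≈ -1304.7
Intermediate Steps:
(8*39)*(W(-3) - (-2 - 11)/((3 - 4) - 10)) = (8*39)*(-3 - (-2 - 11)/((3 - 4) - 10)) = 312*(-3 - (-13)/(-1 - 10)) = 312*(-3 - (-13)/(-11)) = 312*(-3 - (-13)*(-1)/11) = 312*(-3 - 1*13/11) = 312*(-3 - 13/11) = 312*(-46/11) = -14352/11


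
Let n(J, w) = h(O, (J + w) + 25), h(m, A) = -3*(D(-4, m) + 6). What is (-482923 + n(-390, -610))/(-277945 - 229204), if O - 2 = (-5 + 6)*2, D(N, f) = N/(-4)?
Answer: 482944/507149 ≈ 0.95227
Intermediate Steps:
D(N, f) = -N/4 (D(N, f) = N*(-¼) = -N/4)
O = 4 (O = 2 + (-5 + 6)*2 = 2 + 1*2 = 2 + 2 = 4)
h(m, A) = -21 (h(m, A) = -3*(-¼*(-4) + 6) = -3*(1 + 6) = -3*7 = -21)
n(J, w) = -21
(-482923 + n(-390, -610))/(-277945 - 229204) = (-482923 - 21)/(-277945 - 229204) = -482944/(-507149) = -482944*(-1/507149) = 482944/507149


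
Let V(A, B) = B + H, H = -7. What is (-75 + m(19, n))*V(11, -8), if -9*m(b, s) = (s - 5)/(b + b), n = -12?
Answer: 128165/114 ≈ 1124.3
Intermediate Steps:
V(A, B) = -7 + B (V(A, B) = B - 7 = -7 + B)
m(b, s) = -(-5 + s)/(18*b) (m(b, s) = -(s - 5)/(9*(b + b)) = -(-5 + s)/(9*(2*b)) = -(-5 + s)*1/(2*b)/9 = -(-5 + s)/(18*b))
(-75 + m(19, n))*V(11, -8) = (-75 + (1/18)*(5 - 1*(-12))/19)*(-7 - 8) = (-75 + (1/18)*(1/19)*(5 + 12))*(-15) = (-75 + (1/18)*(1/19)*17)*(-15) = (-75 + 17/342)*(-15) = -25633/342*(-15) = 128165/114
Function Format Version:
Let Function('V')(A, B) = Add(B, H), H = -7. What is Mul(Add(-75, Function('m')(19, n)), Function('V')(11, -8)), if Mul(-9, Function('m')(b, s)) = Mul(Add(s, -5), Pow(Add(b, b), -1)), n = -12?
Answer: Rational(128165, 114) ≈ 1124.3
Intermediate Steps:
Function('V')(A, B) = Add(-7, B) (Function('V')(A, B) = Add(B, -7) = Add(-7, B))
Function('m')(b, s) = Mul(Rational(-1, 18), Pow(b, -1), Add(-5, s)) (Function('m')(b, s) = Mul(Rational(-1, 9), Mul(Add(s, -5), Pow(Add(b, b), -1))) = Mul(Rational(-1, 9), Mul(Add(-5, s), Pow(Mul(2, b), -1))) = Mul(Rational(-1, 9), Mul(Add(-5, s), Mul(Rational(1, 2), Pow(b, -1)))) = Mul(Rational(-1, 9), Mul(Rational(1, 2), Pow(b, -1), Add(-5, s))) = Mul(Rational(-1, 18), Pow(b, -1), Add(-5, s)))
Mul(Add(-75, Function('m')(19, n)), Function('V')(11, -8)) = Mul(Add(-75, Mul(Rational(1, 18), Pow(19, -1), Add(5, Mul(-1, -12)))), Add(-7, -8)) = Mul(Add(-75, Mul(Rational(1, 18), Rational(1, 19), Add(5, 12))), -15) = Mul(Add(-75, Mul(Rational(1, 18), Rational(1, 19), 17)), -15) = Mul(Add(-75, Rational(17, 342)), -15) = Mul(Rational(-25633, 342), -15) = Rational(128165, 114)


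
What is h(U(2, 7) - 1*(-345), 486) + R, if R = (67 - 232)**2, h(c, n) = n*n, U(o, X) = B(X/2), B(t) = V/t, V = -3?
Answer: 263421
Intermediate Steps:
B(t) = -3/t
U(o, X) = -6/X (U(o, X) = -3*2/X = -6/X)
h(c, n) = n**2
R = 27225 (R = (-165)**2 = 27225)
h(U(2, 7) - 1*(-345), 486) + R = 486**2 + 27225 = 236196 + 27225 = 263421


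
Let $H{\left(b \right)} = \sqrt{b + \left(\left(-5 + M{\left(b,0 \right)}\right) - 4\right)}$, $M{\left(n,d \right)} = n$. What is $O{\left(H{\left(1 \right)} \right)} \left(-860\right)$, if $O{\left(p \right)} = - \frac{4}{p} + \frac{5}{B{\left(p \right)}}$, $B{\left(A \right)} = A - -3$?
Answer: $\frac{860 \left(- 12 \sqrt{7} + 7 i\right)}{7 \left(\sqrt{7} - 3 i\right)} \approx -806.25 - 589.15 i$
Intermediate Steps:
$H{\left(b \right)} = \sqrt{-9 + 2 b}$ ($H{\left(b \right)} = \sqrt{b + \left(\left(-5 + b\right) - 4\right)} = \sqrt{b + \left(-9 + b\right)} = \sqrt{-9 + 2 b}$)
$B{\left(A \right)} = 3 + A$ ($B{\left(A \right)} = A + 3 = 3 + A$)
$O{\left(p \right)} = - \frac{4}{p} + \frac{5}{3 + p}$
$O{\left(H{\left(1 \right)} \right)} \left(-860\right) = \frac{-12 + \sqrt{-9 + 2 \cdot 1}}{\sqrt{-9 + 2 \cdot 1} \left(3 + \sqrt{-9 + 2 \cdot 1}\right)} \left(-860\right) = \frac{-12 + \sqrt{-9 + 2}}{\sqrt{-9 + 2} \left(3 + \sqrt{-9 + 2}\right)} \left(-860\right) = \frac{-12 + \sqrt{-7}}{\sqrt{-7} \left(3 + \sqrt{-7}\right)} \left(-860\right) = \frac{-12 + i \sqrt{7}}{i \sqrt{7} \left(3 + i \sqrt{7}\right)} \left(-860\right) = \frac{- \frac{i \sqrt{7}}{7} \left(-12 + i \sqrt{7}\right)}{3 + i \sqrt{7}} \left(-860\right) = - \frac{i \sqrt{7} \left(-12 + i \sqrt{7}\right)}{7 \left(3 + i \sqrt{7}\right)} \left(-860\right) = \frac{860 i \sqrt{7} \left(-12 + i \sqrt{7}\right)}{7 \left(3 + i \sqrt{7}\right)}$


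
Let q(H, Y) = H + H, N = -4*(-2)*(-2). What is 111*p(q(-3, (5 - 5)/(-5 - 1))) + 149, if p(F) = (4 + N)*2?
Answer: -2515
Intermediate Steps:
N = -16 (N = 8*(-2) = -16)
q(H, Y) = 2*H
p(F) = -24 (p(F) = (4 - 16)*2 = -12*2 = -24)
111*p(q(-3, (5 - 5)/(-5 - 1))) + 149 = 111*(-24) + 149 = -2664 + 149 = -2515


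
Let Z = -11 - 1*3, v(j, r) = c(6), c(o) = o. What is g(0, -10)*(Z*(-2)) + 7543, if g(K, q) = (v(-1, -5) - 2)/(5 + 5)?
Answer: 37771/5 ≈ 7554.2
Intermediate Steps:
v(j, r) = 6
g(K, q) = 2/5 (g(K, q) = (6 - 2)/(5 + 5) = 4/10 = 4*(1/10) = 2/5)
Z = -14 (Z = -11 - 3 = -14)
g(0, -10)*(Z*(-2)) + 7543 = 2*(-14*(-2))/5 + 7543 = (2/5)*28 + 7543 = 56/5 + 7543 = 37771/5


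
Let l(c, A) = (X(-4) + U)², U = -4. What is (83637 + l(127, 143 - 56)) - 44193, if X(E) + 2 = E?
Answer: 39544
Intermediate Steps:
X(E) = -2 + E
l(c, A) = 100 (l(c, A) = ((-2 - 4) - 4)² = (-6 - 4)² = (-10)² = 100)
(83637 + l(127, 143 - 56)) - 44193 = (83637 + 100) - 44193 = 83737 - 44193 = 39544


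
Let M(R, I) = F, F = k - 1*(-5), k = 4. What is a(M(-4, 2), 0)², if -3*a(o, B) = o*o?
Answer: 729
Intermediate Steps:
F = 9 (F = 4 - 1*(-5) = 4 + 5 = 9)
M(R, I) = 9
a(o, B) = -o²/3 (a(o, B) = -o*o/3 = -o²/3)
a(M(-4, 2), 0)² = (-⅓*9²)² = (-⅓*81)² = (-27)² = 729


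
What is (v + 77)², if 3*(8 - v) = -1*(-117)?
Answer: 2116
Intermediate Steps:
v = -31 (v = 8 - (-1)*(-117)/3 = 8 - ⅓*117 = 8 - 39 = -31)
(v + 77)² = (-31 + 77)² = 46² = 2116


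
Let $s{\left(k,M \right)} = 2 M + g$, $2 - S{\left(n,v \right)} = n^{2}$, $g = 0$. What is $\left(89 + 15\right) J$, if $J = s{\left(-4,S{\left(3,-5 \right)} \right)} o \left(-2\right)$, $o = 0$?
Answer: $0$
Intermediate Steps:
$S{\left(n,v \right)} = 2 - n^{2}$
$s{\left(k,M \right)} = 2 M$ ($s{\left(k,M \right)} = 2 M + 0 = 2 M$)
$J = 0$ ($J = 2 \left(2 - 3^{2}\right) 0 \left(-2\right) = 2 \left(2 - 9\right) 0 \left(-2\right) = 2 \left(-7\right) 0 \left(-2\right) = \left(-14\right) 0 \left(-2\right) = 0 \left(-2\right) = 0$)
$\left(89 + 15\right) J = \left(89 + 15\right) 0 = 104 \cdot 0 = 0$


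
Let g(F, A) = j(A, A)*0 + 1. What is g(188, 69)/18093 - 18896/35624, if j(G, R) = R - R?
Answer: -42731213/80568129 ≈ -0.53037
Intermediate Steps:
j(G, R) = 0
g(F, A) = 1 (g(F, A) = 0*0 + 1 = 0 + 1 = 1)
g(188, 69)/18093 - 18896/35624 = 1/18093 - 18896/35624 = 1*(1/18093) - 18896*1/35624 = 1/18093 - 2362/4453 = -42731213/80568129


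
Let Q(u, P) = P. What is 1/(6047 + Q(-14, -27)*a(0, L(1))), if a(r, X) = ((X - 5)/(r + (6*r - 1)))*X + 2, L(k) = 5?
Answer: 1/5993 ≈ 0.00016686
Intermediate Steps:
a(r, X) = 2 + X*(-5 + X)/(-1 + 7*r) (a(r, X) = ((-5 + X)/(r + (-1 + 6*r)))*X + 2 = ((-5 + X)/(-1 + 7*r))*X + 2 = X*(-5 + X)/(-1 + 7*r) + 2 = 2 + X*(-5 + X)/(-1 + 7*r))
1/(6047 + Q(-14, -27)*a(0, L(1))) = 1/(6047 - 27*(-2 + 5² - 5*5 + 14*0)/(-1 + 7*0)) = 1/(6047 - 27*(-2 + 25 - 25 + 0)/(-1 + 0)) = 1/(6047 - 27*(-2)/(-1)) = 1/(6047 - (-27)*(-2)) = 1/(6047 - 27*2) = 1/(6047 - 54) = 1/5993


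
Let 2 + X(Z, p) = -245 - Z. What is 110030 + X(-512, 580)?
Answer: 110295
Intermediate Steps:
X(Z, p) = -247 - Z (X(Z, p) = -2 + (-245 - Z) = -247 - Z)
110030 + X(-512, 580) = 110030 + (-247 - 1*(-512)) = 110030 + (-247 + 512) = 110030 + 265 = 110295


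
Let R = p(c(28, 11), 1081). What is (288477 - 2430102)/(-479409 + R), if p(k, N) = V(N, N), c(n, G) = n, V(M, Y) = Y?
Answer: 2141625/478328 ≈ 4.4773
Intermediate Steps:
p(k, N) = N
R = 1081
(288477 - 2430102)/(-479409 + R) = (288477 - 2430102)/(-479409 + 1081) = -2141625/(-478328) = -2141625*(-1/478328) = 2141625/478328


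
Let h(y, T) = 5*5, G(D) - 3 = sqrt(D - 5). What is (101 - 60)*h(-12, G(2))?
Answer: 1025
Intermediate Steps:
G(D) = 3 + sqrt(-5 + D) (G(D) = 3 + sqrt(D - 5) = 3 + sqrt(-5 + D))
h(y, T) = 25
(101 - 60)*h(-12, G(2)) = (101 - 60)*25 = 41*25 = 1025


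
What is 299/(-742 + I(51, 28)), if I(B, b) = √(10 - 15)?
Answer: -221858/550569 - 299*I*√5/550569 ≈ -0.40296 - 0.0012144*I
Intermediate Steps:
I(B, b) = I*√5 (I(B, b) = √(-5) = I*√5)
299/(-742 + I(51, 28)) = 299/(-742 + I*√5)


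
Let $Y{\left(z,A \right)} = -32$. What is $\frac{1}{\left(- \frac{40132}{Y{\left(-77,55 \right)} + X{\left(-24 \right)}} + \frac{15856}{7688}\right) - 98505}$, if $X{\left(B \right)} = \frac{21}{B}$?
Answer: $- \frac{252743}{24587393133} \approx -1.0279 \cdot 10^{-5}$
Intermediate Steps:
$\frac{1}{\left(- \frac{40132}{Y{\left(-77,55 \right)} + X{\left(-24 \right)}} + \frac{15856}{7688}\right) - 98505} = \frac{1}{\left(- \frac{40132}{-32 + \frac{21}{-24}} + \frac{15856}{7688}\right) - 98505} = \frac{1}{\left(- \frac{40132}{-32 + 21 \left(- \frac{1}{24}\right)} + 15856 \cdot \frac{1}{7688}\right) - 98505} = \frac{1}{\left(- \frac{40132}{-32 - \frac{7}{8}} + \frac{1982}{961}\right) - 98505} = \frac{1}{\left(- \frac{40132}{- \frac{263}{8}} + \frac{1982}{961}\right) - 98505} = \frac{1}{\left(\left(-40132\right) \left(- \frac{8}{263}\right) + \frac{1982}{961}\right) - 98505} = \frac{1}{\left(\frac{321056}{263} + \frac{1982}{961}\right) - 98505} = \frac{1}{\frac{309056082}{252743} - 98505} = \frac{1}{- \frac{24587393133}{252743}} = - \frac{252743}{24587393133}$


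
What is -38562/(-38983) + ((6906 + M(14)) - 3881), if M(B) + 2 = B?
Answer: 118429933/38983 ≈ 3038.0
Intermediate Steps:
M(B) = -2 + B
-38562/(-38983) + ((6906 + M(14)) - 3881) = -38562/(-38983) + ((6906 + (-2 + 14)) - 3881) = -38562*(-1/38983) + ((6906 + 12) - 3881) = 38562/38983 + (6918 - 3881) = 38562/38983 + 3037 = 118429933/38983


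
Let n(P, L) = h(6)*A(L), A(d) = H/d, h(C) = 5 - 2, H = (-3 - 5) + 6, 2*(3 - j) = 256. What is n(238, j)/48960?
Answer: 1/1020000 ≈ 9.8039e-7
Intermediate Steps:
j = -125 (j = 3 - ½*256 = 3 - 128 = -125)
H = -2 (H = -8 + 6 = -2)
h(C) = 3
A(d) = -2/d
n(P, L) = -6/L (n(P, L) = 3*(-2/L) = -6/L)
n(238, j)/48960 = -6/(-125)/48960 = -6*(-1/125)*(1/48960) = (6/125)*(1/48960) = 1/1020000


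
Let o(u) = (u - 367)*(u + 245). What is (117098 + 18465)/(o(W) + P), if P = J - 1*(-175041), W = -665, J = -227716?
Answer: 135563/380765 ≈ 0.35603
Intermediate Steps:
o(u) = (-367 + u)*(245 + u)
P = -52675 (P = -227716 - 1*(-175041) = -227716 + 175041 = -52675)
(117098 + 18465)/(o(W) + P) = (117098 + 18465)/((-89915 + (-665)² - 122*(-665)) - 52675) = 135563/((-89915 + 442225 + 81130) - 52675) = 135563/(433440 - 52675) = 135563/380765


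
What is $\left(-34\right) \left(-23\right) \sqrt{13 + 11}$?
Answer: $1564 \sqrt{6} \approx 3831.0$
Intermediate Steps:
$\left(-34\right) \left(-23\right) \sqrt{13 + 11} = 782 \sqrt{24} = 782 \cdot 2 \sqrt{6} = 1564 \sqrt{6}$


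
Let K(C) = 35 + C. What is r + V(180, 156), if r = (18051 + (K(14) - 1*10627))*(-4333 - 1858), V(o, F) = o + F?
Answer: -46265007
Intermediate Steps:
V(o, F) = F + o
r = -46265343 (r = (18051 + ((35 + 14) - 1*10627))*(-4333 - 1858) = (18051 + (49 - 10627))*(-6191) = (18051 - 10578)*(-6191) = 7473*(-6191) = -46265343)
r + V(180, 156) = -46265343 + (156 + 180) = -46265343 + 336 = -46265007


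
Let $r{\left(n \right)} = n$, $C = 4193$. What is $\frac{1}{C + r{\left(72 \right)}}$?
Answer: $\frac{1}{4265} \approx 0.00023447$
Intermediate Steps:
$\frac{1}{C + r{\left(72 \right)}} = \frac{1}{4193 + 72} = \frac{1}{4265}$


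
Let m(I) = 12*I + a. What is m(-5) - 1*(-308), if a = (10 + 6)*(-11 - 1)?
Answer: 56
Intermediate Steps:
a = -192 (a = 16*(-12) = -192)
m(I) = -192 + 12*I (m(I) = 12*I - 192 = -192 + 12*I)
m(-5) - 1*(-308) = (-192 + 12*(-5)) - 1*(-308) = (-192 - 60) + 308 = -252 + 308 = 56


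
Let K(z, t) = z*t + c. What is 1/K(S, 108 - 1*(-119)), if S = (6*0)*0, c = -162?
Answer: -1/162 ≈ -0.0061728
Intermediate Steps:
S = 0 (S = 0*0 = 0)
K(z, t) = -162 + t*z (K(z, t) = z*t - 162 = t*z - 162 = -162 + t*z)
1/K(S, 108 - 1*(-119)) = 1/(-162 + (108 - 1*(-119))*0) = 1/(-162 + (108 + 119)*0) = 1/(-162 + 227*0) = 1/(-162 + 0) = 1/(-162) = -1/162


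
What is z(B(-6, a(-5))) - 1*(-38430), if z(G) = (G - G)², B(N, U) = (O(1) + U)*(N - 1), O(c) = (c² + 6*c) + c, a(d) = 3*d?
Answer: 38430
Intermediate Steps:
O(c) = c² + 7*c
B(N, U) = (-1 + N)*(8 + U) (B(N, U) = (1*(7 + 1) + U)*(N - 1) = (1*8 + U)*(-1 + N) = (8 + U)*(-1 + N) = (-1 + N)*(8 + U))
z(G) = 0 (z(G) = 0² = 0)
z(B(-6, a(-5))) - 1*(-38430) = 0 - 1*(-38430) = 0 + 38430 = 38430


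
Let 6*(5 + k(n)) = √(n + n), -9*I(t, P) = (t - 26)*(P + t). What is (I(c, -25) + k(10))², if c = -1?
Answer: (249 - √5)²/9 ≈ 6765.8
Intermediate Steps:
I(t, P) = -(-26 + t)*(P + t)/9 (I(t, P) = -(t - 26)*(P + t)/9 = -(-26 + t)*(P + t)/9)
k(n) = -5 + √2*√n/6 (k(n) = -5 + √(n + n)/6 = -5 + √(2*n)/6 = -5 + (√2*√n)/6 = -5 + √2*√n/6)
(I(c, -25) + k(10))² = ((-⅑*(-1)² + (26/9)*(-25) + (26/9)*(-1) - ⅑*(-25)*(-1)) + (-5 + √2*√10/6))² = ((-⅑*1 - 650/9 - 26/9 - 25/9) + (-5 + √5/3))² = ((-⅑ - 650/9 - 26/9 - 25/9) + (-5 + √5/3))² = (-78 + (-5 + √5/3))² = (-83 + √5/3)²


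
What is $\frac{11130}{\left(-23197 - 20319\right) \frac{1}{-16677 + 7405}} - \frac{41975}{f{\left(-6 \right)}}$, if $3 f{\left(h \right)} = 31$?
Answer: $- \frac{570158535}{337249} \approx -1690.6$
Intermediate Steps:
$f{\left(h \right)} = \frac{31}{3}$ ($f{\left(h \right)} = \frac{1}{3} \cdot 31 = \frac{31}{3}$)
$\frac{11130}{\left(-23197 - 20319\right) \frac{1}{-16677 + 7405}} - \frac{41975}{f{\left(-6 \right)}} = \frac{11130}{\left(-23197 - 20319\right) \frac{1}{-16677 + 7405}} - \frac{41975}{\frac{31}{3}} = \frac{11130}{\left(-43516\right) \frac{1}{-9272}} - \frac{125925}{31} = \frac{11130}{\left(-43516\right) \left(- \frac{1}{9272}\right)} - \frac{125925}{31} = \frac{11130}{\frac{10879}{2318}} - \frac{125925}{31} = 11130 \cdot \frac{2318}{10879} - \frac{125925}{31} = \frac{25799340}{10879} - \frac{125925}{31} = - \frac{570158535}{337249}$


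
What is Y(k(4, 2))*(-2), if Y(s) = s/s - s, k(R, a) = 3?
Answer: 4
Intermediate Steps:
Y(s) = 1 - s
Y(k(4, 2))*(-2) = (1 - 1*3)*(-2) = (1 - 3)*(-2) = -2*(-2) = 4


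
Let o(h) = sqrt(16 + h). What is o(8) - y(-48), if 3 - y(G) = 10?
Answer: 7 + 2*sqrt(6) ≈ 11.899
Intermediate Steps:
y(G) = -7 (y(G) = 3 - 1*10 = 3 - 10 = -7)
o(8) - y(-48) = sqrt(16 + 8) - 1*(-7) = sqrt(24) + 7 = 2*sqrt(6) + 7 = 7 + 2*sqrt(6)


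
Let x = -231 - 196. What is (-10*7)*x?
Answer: 29890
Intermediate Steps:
x = -427
(-10*7)*x = -10*7*(-427) = -70*(-427) = 29890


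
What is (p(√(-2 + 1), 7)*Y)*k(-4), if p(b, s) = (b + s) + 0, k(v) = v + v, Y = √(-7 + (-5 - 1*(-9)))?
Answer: √3*(8 - 56*I) ≈ 13.856 - 96.995*I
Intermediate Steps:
Y = I*√3 (Y = √(-7 + (-5 + 9)) = √(-7 + 4) = √(-3) = I*√3 ≈ 1.732*I)
k(v) = 2*v
p(b, s) = b + s
(p(√(-2 + 1), 7)*Y)*k(-4) = ((√(-2 + 1) + 7)*(I*√3))*(2*(-4)) = ((√(-1) + 7)*(I*√3))*(-8) = ((I + 7)*(I*√3))*(-8) = ((7 + I)*(I*√3))*(-8) = (I*√3*(7 + I))*(-8) = -8*I*√3*(7 + I)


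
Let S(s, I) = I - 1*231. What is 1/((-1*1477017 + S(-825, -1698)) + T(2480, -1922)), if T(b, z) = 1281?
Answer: -1/1477665 ≈ -6.7674e-7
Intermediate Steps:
S(s, I) = -231 + I (S(s, I) = I - 231 = -231 + I)
1/((-1*1477017 + S(-825, -1698)) + T(2480, -1922)) = 1/((-1*1477017 + (-231 - 1698)) + 1281) = 1/((-1477017 - 1929) + 1281) = 1/(-1478946 + 1281) = 1/(-1477665) = -1/1477665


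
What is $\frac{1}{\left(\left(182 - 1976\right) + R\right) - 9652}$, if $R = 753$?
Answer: $- \frac{1}{10693} \approx -9.3519 \cdot 10^{-5}$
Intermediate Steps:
$\frac{1}{\left(\left(182 - 1976\right) + R\right) - 9652} = \frac{1}{\left(\left(182 - 1976\right) + 753\right) - 9652} = \frac{1}{\left(-1794 + 753\right) - 9652} = \frac{1}{-1041 - 9652} = \frac{1}{-10693} = - \frac{1}{10693}$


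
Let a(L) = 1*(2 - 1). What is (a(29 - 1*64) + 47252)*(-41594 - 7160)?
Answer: -2303772762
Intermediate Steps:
a(L) = 1 (a(L) = 1*1 = 1)
(a(29 - 1*64) + 47252)*(-41594 - 7160) = (1 + 47252)*(-41594 - 7160) = 47253*(-48754) = -2303772762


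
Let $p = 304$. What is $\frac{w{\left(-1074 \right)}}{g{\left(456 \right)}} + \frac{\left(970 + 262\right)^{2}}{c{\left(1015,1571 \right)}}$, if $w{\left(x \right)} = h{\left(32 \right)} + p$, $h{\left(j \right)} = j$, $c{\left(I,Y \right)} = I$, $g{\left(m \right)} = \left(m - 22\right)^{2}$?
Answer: $\frac{1458630604}{975415} \approx 1495.4$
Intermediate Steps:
$g{\left(m \right)} = \left(-22 + m\right)^{2}$
$w{\left(x \right)} = 336$ ($w{\left(x \right)} = 32 + 304 = 336$)
$\frac{w{\left(-1074 \right)}}{g{\left(456 \right)}} + \frac{\left(970 + 262\right)^{2}}{c{\left(1015,1571 \right)}} = \frac{336}{\left(-22 + 456\right)^{2}} + \frac{\left(970 + 262\right)^{2}}{1015} = \frac{336}{434^{2}} + 1232^{2} \cdot \frac{1}{1015} = \frac{336}{188356} + 1517824 \cdot \frac{1}{1015} = 336 \cdot \frac{1}{188356} + \frac{216832}{145} = \frac{12}{6727} + \frac{216832}{145} = \frac{1458630604}{975415}$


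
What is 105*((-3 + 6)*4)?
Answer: 1260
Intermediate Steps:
105*((-3 + 6)*4) = 105*(3*4) = 105*12 = 1260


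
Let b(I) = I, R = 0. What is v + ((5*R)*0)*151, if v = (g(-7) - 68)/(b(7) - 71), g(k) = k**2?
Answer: 19/64 ≈ 0.29688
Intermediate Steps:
v = 19/64 (v = ((-7)**2 - 68)/(7 - 71) = (49 - 68)/(-64) = -19*(-1/64) = 19/64 ≈ 0.29688)
v + ((5*R)*0)*151 = 19/64 + ((5*0)*0)*151 = 19/64 + (0*0)*151 = 19/64 + 0*151 = 19/64 + 0 = 19/64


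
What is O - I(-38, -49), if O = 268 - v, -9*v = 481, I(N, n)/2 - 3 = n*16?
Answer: 16951/9 ≈ 1883.4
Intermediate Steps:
I(N, n) = 6 + 32*n (I(N, n) = 6 + 2*(n*16) = 6 + 2*(16*n) = 6 + 32*n)
v = -481/9 (v = -1/9*481 = -481/9 ≈ -53.444)
O = 2893/9 (O = 268 - 1*(-481/9) = 268 + 481/9 = 2893/9 ≈ 321.44)
O - I(-38, -49) = 2893/9 - (6 + 32*(-49)) = 2893/9 - (6 - 1568) = 2893/9 - 1*(-1562) = 2893/9 + 1562 = 16951/9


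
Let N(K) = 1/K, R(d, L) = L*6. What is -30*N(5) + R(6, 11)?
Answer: 60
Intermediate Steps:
R(d, L) = 6*L
-30*N(5) + R(6, 11) = -30/5 + 6*11 = -30*1/5 + 66 = -6 + 66 = 60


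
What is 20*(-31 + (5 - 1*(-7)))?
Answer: -380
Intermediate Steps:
20*(-31 + (5 - 1*(-7))) = 20*(-31 + (5 + 7)) = 20*(-31 + 12) = 20*(-19) = -380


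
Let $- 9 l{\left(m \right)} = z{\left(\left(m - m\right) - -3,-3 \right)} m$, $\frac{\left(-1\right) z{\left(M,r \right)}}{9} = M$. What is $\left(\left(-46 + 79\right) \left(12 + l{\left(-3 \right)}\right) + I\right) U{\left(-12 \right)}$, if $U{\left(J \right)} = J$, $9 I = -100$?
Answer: $- \frac{3164}{3} \approx -1054.7$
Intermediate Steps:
$I = - \frac{100}{9}$ ($I = \frac{1}{9} \left(-100\right) = - \frac{100}{9} \approx -11.111$)
$z{\left(M,r \right)} = - 9 M$
$l{\left(m \right)} = 3 m$ ($l{\left(m \right)} = - \frac{- 9 \left(\left(m - m\right) - -3\right) m}{9} = - \frac{- 9 \left(0 + 3\right) m}{9} = - \frac{\left(-9\right) 3 m}{9} = - \frac{\left(-27\right) m}{9} = 3 m$)
$\left(\left(-46 + 79\right) \left(12 + l{\left(-3 \right)}\right) + I\right) U{\left(-12 \right)} = \left(\left(-46 + 79\right) \left(12 + 3 \left(-3\right)\right) - \frac{100}{9}\right) \left(-12\right) = \left(33 \left(12 - 9\right) - \frac{100}{9}\right) \left(-12\right) = \left(33 \cdot 3 - \frac{100}{9}\right) \left(-12\right) = \left(99 - \frac{100}{9}\right) \left(-12\right) = \frac{791}{9} \left(-12\right) = - \frac{3164}{3}$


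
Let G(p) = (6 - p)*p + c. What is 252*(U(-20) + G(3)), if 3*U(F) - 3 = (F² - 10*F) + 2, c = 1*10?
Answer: 55608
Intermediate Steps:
c = 10
U(F) = 5/3 - 10*F/3 + F²/3 (U(F) = 1 + ((F² - 10*F) + 2)/3 = 1 + (2 + F² - 10*F)/3 = 1 + (⅔ - 10*F/3 + F²/3) = 5/3 - 10*F/3 + F²/3)
G(p) = 10 + p*(6 - p) (G(p) = (6 - p)*p + 10 = p*(6 - p) + 10 = 10 + p*(6 - p))
252*(U(-20) + G(3)) = 252*((5/3 - 10/3*(-20) + (⅓)*(-20)²) + (10 - 1*3² + 6*3)) = 252*((5/3 + 200/3 + (⅓)*400) + (10 - 1*9 + 18)) = 252*((5/3 + 200/3 + 400/3) + (10 - 9 + 18)) = 252*(605/3 + 19) = 252*(662/3) = 55608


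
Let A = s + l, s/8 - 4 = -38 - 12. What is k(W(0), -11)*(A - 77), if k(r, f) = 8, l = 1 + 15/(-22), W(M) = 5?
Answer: -39132/11 ≈ -3557.5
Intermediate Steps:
l = 7/22 (l = 1 + 15*(-1/22) = 1 - 15/22 = 7/22 ≈ 0.31818)
s = -368 (s = 32 + 8*(-38 - 12) = 32 + 8*(-50) = 32 - 400 = -368)
A = -8089/22 (A = -368 + 7/22 = -8089/22 ≈ -367.68)
k(W(0), -11)*(A - 77) = 8*(-8089/22 - 77) = 8*(-9783/22) = -39132/11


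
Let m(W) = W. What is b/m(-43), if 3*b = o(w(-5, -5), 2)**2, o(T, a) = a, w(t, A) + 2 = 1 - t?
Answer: -4/129 ≈ -0.031008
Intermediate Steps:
w(t, A) = -1 - t (w(t, A) = -2 + (1 - t) = -1 - t)
b = 4/3 (b = (1/3)*2**2 = (1/3)*4 = 4/3 ≈ 1.3333)
b/m(-43) = (4/3)/(-43) = (4/3)*(-1/43) = -4/129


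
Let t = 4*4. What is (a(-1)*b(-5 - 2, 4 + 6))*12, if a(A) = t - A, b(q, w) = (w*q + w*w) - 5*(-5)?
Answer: 11220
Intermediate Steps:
t = 16
b(q, w) = 25 + w² + q*w (b(q, w) = (q*w + w²) + 25 = (w² + q*w) + 25 = 25 + w² + q*w)
a(A) = 16 - A
(a(-1)*b(-5 - 2, 4 + 6))*12 = ((16 - 1*(-1))*(25 + (4 + 6)² + (-5 - 2)*(4 + 6)))*12 = ((16 + 1)*(25 + 10² - 7*10))*12 = (17*(25 + 100 - 70))*12 = (17*55)*12 = 935*12 = 11220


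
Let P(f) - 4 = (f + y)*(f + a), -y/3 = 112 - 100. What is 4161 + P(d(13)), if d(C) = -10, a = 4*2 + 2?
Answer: 4165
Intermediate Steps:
a = 10 (a = 8 + 2 = 10)
y = -36 (y = -3*(112 - 100) = -3*12 = -36)
P(f) = 4 + (-36 + f)*(10 + f) (P(f) = 4 + (f - 36)*(f + 10) = 4 + (-36 + f)*(10 + f))
4161 + P(d(13)) = 4161 + (-356 + (-10)² - 26*(-10)) = 4161 + (-356 + 100 + 260) = 4161 + 4 = 4165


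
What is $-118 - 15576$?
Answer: $-15694$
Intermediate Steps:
$-118 - 15576 = -15694$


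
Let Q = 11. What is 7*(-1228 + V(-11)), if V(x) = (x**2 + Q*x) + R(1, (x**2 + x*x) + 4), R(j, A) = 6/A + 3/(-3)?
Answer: -352716/41 ≈ -8602.8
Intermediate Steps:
R(j, A) = -1 + 6/A (R(j, A) = 6/A + 3*(-1/3) = 6/A - 1 = -1 + 6/A)
V(x) = x**2 + 11*x + (2 - 2*x**2)/(4 + 2*x**2) (V(x) = (x**2 + 11*x) + (6 - ((x**2 + x*x) + 4))/((x**2 + x*x) + 4) = (x**2 + 11*x) + (6 - ((x**2 + x**2) + 4))/((x**2 + x**2) + 4) = (x**2 + 11*x) + (6 - (2*x**2 + 4))/(2*x**2 + 4) = (x**2 + 11*x) + (6 - (4 + 2*x**2))/(4 + 2*x**2) = (x**2 + 11*x) + (6 + (-4 - 2*x**2))/(4 + 2*x**2) = (x**2 + 11*x) + (2 - 2*x**2)/(4 + 2*x**2) = x**2 + 11*x + (2 - 2*x**2)/(4 + 2*x**2))
7*(-1228 + V(-11)) = 7*(-1228 + (1 - 1*(-11)**2 - 11*(2 + (-11)**2)*(11 - 11))/(2 + (-11)**2)) = 7*(-1228 + (1 - 1*121 - 11*(2 + 121)*0)/(2 + 121)) = 7*(-1228 + (1 - 121 - 11*123*0)/123) = 7*(-1228 + (1 - 121 + 0)/123) = 7*(-1228 + (1/123)*(-120)) = 7*(-1228 - 40/41) = 7*(-50388/41) = -352716/41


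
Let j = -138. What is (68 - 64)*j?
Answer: -552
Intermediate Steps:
(68 - 64)*j = (68 - 64)*(-138) = 4*(-138) = -552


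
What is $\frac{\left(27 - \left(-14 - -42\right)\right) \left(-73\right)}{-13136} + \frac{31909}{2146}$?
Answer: $\frac{209499983}{14094928} \approx 14.863$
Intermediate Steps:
$\frac{\left(27 - \left(-14 - -42\right)\right) \left(-73\right)}{-13136} + \frac{31909}{2146} = \left(27 - \left(-14 + 42\right)\right) \left(-73\right) \left(- \frac{1}{13136}\right) + 31909 \cdot \frac{1}{2146} = \left(27 - 28\right) \left(-73\right) \left(- \frac{1}{13136}\right) + \frac{31909}{2146} = \left(-1\right) \left(-73\right) \left(- \frac{1}{13136}\right) + \frac{31909}{2146} = 73 \left(- \frac{1}{13136}\right) + \frac{31909}{2146} = - \frac{73}{13136} + \frac{31909}{2146} = \frac{209499983}{14094928}$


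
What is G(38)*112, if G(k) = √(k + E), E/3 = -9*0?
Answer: 112*√38 ≈ 690.41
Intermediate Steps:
E = 0 (E = 3*(-9*0) = 3*0 = 0)
G(k) = √k (G(k) = √(k + 0) = √k)
G(38)*112 = √38*112 = 112*√38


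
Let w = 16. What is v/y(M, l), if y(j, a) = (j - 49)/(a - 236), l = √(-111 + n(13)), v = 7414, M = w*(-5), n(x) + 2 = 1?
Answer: 1749704/129 - 29656*I*√7/129 ≈ 13564.0 - 608.24*I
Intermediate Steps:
n(x) = -1 (n(x) = -2 + 1 = -1)
M = -80 (M = 16*(-5) = -80)
l = 4*I*√7 (l = √(-111 - 1) = √(-112) = 4*I*√7 ≈ 10.583*I)
y(j, a) = (-49 + j)/(-236 + a)
v/y(M, l) = 7414/(((-49 - 80)/(-236 + 4*I*√7))) = 7414/((-129/(-236 + 4*I*√7))) = 7414*(236/129 - 4*I*√7/129) = 1749704/129 - 29656*I*√7/129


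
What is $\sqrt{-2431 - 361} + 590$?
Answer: $590 + 2 i \sqrt{698} \approx 590.0 + 52.839 i$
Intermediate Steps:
$\sqrt{-2431 - 361} + 590 = \sqrt{-2792} + 590 = 2 i \sqrt{698} + 590 = 590 + 2 i \sqrt{698}$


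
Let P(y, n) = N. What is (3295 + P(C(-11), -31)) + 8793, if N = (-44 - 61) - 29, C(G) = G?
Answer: 11954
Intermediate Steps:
N = -134 (N = -105 - 29 = -134)
P(y, n) = -134
(3295 + P(C(-11), -31)) + 8793 = (3295 - 134) + 8793 = 3161 + 8793 = 11954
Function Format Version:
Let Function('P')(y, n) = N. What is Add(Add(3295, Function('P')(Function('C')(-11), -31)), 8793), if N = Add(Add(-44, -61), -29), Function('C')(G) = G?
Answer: 11954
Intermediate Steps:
N = -134 (N = Add(-105, -29) = -134)
Function('P')(y, n) = -134
Add(Add(3295, Function('P')(Function('C')(-11), -31)), 8793) = Add(Add(3295, -134), 8793) = Add(3161, 8793) = 11954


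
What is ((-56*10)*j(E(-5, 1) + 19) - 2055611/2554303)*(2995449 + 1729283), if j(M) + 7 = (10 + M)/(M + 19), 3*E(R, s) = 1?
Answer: 968917181614067188/58748969 ≈ 1.6492e+10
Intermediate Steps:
E(R, s) = ⅓ (E(R, s) = (⅓)*1 = ⅓)
j(M) = -7 + (10 + M)/(19 + M) (j(M) = -7 + (10 + M)/(M + 19) = -7 + (10 + M)/(19 + M))
((-56*10)*j(E(-5, 1) + 19) - 2055611/2554303)*(2995449 + 1729283) = ((-56*10)*(3*(-41 - 2*(⅓ + 19))/(19 + (⅓ + 19))) - 2055611/2554303)*(2995449 + 1729283) = (-1680*(-41 - 2*58/3)/(19 + 58/3) - 2055611*1/2554303)*4724732 = (-1680*(-41 - 116/3)/115/3 - 2055611/2554303)*4724732 = (-1680*3*(-239)/(115*3) - 2055611/2554303)*4724732 = (-560*(-717/115) - 2055611/2554303)*4724732 = (80304/23 - 2055611/2554303)*4724732 = (205073469059/58748969)*4724732 = 968917181614067188/58748969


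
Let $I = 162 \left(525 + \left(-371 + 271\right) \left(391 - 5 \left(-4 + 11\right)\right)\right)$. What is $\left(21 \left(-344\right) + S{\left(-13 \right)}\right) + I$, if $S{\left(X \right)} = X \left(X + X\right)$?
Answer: $-5689036$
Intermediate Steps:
$I = -5682150$ ($I = 162 \left(525 - 100 \left(391 - 35\right)\right) = 162 \left(525 - 35600\right) = 162 \left(-35075\right) = -5682150$)
$S{\left(X \right)} = 2 X^{2}$ ($S{\left(X \right)} = X 2 X = 2 X^{2}$)
$\left(21 \left(-344\right) + S{\left(-13 \right)}\right) + I = \left(21 \left(-344\right) + 2 \left(-13\right)^{2}\right) - 5682150 = \left(-7224 + 2 \cdot 169\right) - 5682150 = \left(-7224 + 338\right) - 5682150 = -6886 - 5682150 = -5689036$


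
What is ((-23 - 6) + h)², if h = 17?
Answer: 144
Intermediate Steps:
((-23 - 6) + h)² = ((-23 - 6) + 17)² = (-29 + 17)² = (-12)² = 144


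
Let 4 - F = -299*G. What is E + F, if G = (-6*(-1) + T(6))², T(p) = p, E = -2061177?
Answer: -2018117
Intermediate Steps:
G = 144 (G = (-6*(-1) + 6)² = (6 + 6)² = 12² = 144)
F = 43060 (F = 4 - (-299)*144 = 4 - 1*(-43056) = 4 + 43056 = 43060)
E + F = -2061177 + 43060 = -2018117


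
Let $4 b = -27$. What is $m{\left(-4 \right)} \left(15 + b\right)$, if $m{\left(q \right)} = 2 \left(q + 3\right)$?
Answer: $- \frac{33}{2} \approx -16.5$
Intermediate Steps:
$b = - \frac{27}{4}$ ($b = \frac{1}{4} \left(-27\right) = - \frac{27}{4} \approx -6.75$)
$m{\left(q \right)} = 6 + 2 q$ ($m{\left(q \right)} = 2 \left(3 + q\right) = 6 + 2 q$)
$m{\left(-4 \right)} \left(15 + b\right) = \left(6 + 2 \left(-4\right)\right) \left(15 - \frac{27}{4}\right) = \left(6 - 8\right) \frac{33}{4} = \left(-2\right) \frac{33}{4} = - \frac{33}{2}$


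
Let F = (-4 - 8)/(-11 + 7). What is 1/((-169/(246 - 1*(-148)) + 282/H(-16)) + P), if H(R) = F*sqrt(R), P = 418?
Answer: 32411031/13576773305 + 1824023*I/13576773305 ≈ 0.0023872 + 0.00013435*I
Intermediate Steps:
F = 3 (F = -12/(-4) = -12*(-1/4) = 3)
H(R) = 3*sqrt(R)
1/((-169/(246 - 1*(-148)) + 282/H(-16)) + P) = 1/((-169/(246 - 1*(-148)) + 282/((3*sqrt(-16)))) + 418) = 1/((-169/(246 + 148) + 282/((3*(4*I)))) + 418) = 1/((-169/394 + 282/((12*I))) + 418) = 1/((-169*1/394 + 282*(-I/12)) + 418) = 1/((-169/394 - 47*I/2) + 418) = 1/(164523/394 - 47*I/2) = 77618*(164523/394 + 47*I/2)/13576773305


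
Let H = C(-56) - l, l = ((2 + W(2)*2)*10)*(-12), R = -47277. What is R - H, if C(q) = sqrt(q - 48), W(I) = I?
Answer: -47997 - 2*I*sqrt(26) ≈ -47997.0 - 10.198*I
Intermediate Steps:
C(q) = sqrt(-48 + q)
l = -720 (l = ((2 + 2*2)*10)*(-12) = ((2 + 4)*10)*(-12) = (6*10)*(-12) = 60*(-12) = -720)
H = 720 + 2*I*sqrt(26) (H = sqrt(-48 - 56) - 1*(-720) = sqrt(-104) + 720 = 2*I*sqrt(26) + 720 = 720 + 2*I*sqrt(26) ≈ 720.0 + 10.198*I)
R - H = -47277 - (720 + 2*I*sqrt(26)) = -47277 + (-720 - 2*I*sqrt(26)) = -47997 - 2*I*sqrt(26)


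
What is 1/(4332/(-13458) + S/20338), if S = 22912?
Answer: 22809067/18353790 ≈ 1.2427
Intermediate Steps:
1/(4332/(-13458) + S/20338) = 1/(4332/(-13458) + 22912/20338) = 1/(4332*(-1/13458) + 22912*(1/20338)) = 1/(-722/2243 + 11456/10169) = 1/(18353790/22809067) = 22809067/18353790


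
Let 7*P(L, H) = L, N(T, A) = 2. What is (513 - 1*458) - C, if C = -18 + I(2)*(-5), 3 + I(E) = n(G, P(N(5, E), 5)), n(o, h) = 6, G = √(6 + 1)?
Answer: 88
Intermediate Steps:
P(L, H) = L/7
G = √7 ≈ 2.6458
I(E) = 3 (I(E) = -3 + 6 = 3)
C = -33 (C = -18 + 3*(-5) = -18 - 15 = -33)
(513 - 1*458) - C = (513 - 1*458) - 1*(-33) = (513 - 458) + 33 = 55 + 33 = 88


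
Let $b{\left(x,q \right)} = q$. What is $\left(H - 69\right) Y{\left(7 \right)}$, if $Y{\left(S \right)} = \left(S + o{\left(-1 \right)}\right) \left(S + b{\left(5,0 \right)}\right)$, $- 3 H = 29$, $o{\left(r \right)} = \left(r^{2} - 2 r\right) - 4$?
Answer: $-3304$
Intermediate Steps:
$o{\left(r \right)} = -4 + r^{2} - 2 r$
$H = - \frac{29}{3}$ ($H = \left(- \frac{1}{3}\right) 29 = - \frac{29}{3} \approx -9.6667$)
$Y{\left(S \right)} = S \left(-1 + S\right)$ ($Y{\left(S \right)} = \left(S - \left(2 - 1\right)\right) \left(S + 0\right) = \left(S + \left(-4 + 1 + 2\right)\right) S = \left(S - 1\right) S = \left(-1 + S\right) S = S \left(-1 + S\right)$)
$\left(H - 69\right) Y{\left(7 \right)} = \left(- \frac{29}{3} - 69\right) 7 \left(-1 + 7\right) = - \frac{236 \cdot 7 \cdot 6}{3} = \left(- \frac{236}{3}\right) 42 = -3304$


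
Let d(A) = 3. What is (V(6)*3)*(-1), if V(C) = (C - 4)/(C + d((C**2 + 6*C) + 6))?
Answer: -2/3 ≈ -0.66667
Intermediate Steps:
V(C) = (-4 + C)/(3 + C) (V(C) = (C - 4)/(C + 3) = (-4 + C)/(3 + C))
(V(6)*3)*(-1) = (((-4 + 6)/(3 + 6))*3)*(-1) = ((2/9)*3)*(-1) = (2/3)*(-1) = -2/3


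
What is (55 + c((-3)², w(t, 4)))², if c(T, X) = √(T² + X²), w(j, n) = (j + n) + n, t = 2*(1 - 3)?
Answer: (55 + √97)² ≈ 4205.4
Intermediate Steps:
t = -4 (t = 2*(-2) = -4)
w(j, n) = j + 2*n
(55 + c((-3)², w(t, 4)))² = (55 + √(((-3)²)² + (-4 + 2*4)²))² = (55 + √(9² + (-4 + 8)²))² = (55 + √(81 + 4²))² = (55 + √(81 + 16))² = (55 + √97)²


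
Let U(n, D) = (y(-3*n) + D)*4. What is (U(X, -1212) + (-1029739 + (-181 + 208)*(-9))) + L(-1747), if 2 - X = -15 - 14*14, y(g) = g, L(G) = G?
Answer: -1039133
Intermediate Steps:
X = 213 (X = 2 - (-15 - 14*14) = 2 - (-15 - 196) = 2 - 1*(-211) = 2 + 211 = 213)
U(n, D) = -12*n + 4*D (U(n, D) = (-3*n + D)*4 = (D - 3*n)*4 = -12*n + 4*D)
(U(X, -1212) + (-1029739 + (-181 + 208)*(-9))) + L(-1747) = ((-12*213 + 4*(-1212)) + (-1029739 + (-181 + 208)*(-9))) - 1747 = ((-2556 - 4848) + (-1029739 + 27*(-9))) - 1747 = (-7404 + (-1029739 - 243)) - 1747 = (-7404 - 1029982) - 1747 = -1037386 - 1747 = -1039133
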